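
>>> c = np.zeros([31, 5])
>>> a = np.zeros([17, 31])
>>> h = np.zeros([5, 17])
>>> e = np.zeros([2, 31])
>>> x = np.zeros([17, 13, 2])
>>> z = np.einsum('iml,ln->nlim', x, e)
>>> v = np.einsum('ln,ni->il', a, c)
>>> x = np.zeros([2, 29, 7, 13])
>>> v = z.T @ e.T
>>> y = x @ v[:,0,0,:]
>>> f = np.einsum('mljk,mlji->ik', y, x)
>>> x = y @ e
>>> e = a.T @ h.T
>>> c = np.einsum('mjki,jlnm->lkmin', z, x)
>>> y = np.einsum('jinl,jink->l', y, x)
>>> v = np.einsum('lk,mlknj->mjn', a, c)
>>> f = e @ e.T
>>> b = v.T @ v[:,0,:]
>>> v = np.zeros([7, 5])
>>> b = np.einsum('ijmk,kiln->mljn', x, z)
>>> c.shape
(29, 17, 31, 13, 7)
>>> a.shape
(17, 31)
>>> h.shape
(5, 17)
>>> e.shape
(31, 5)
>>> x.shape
(2, 29, 7, 31)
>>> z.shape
(31, 2, 17, 13)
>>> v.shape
(7, 5)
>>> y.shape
(2,)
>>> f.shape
(31, 31)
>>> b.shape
(7, 17, 29, 13)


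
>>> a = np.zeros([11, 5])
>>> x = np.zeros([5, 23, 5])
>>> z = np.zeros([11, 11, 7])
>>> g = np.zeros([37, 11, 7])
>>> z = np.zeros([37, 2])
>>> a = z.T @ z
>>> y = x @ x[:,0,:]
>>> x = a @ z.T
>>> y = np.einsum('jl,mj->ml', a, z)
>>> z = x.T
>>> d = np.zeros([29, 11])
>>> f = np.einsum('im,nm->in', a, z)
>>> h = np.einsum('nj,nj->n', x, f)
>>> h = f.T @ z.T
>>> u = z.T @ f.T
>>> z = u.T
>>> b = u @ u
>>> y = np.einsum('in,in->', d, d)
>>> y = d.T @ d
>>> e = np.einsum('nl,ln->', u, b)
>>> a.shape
(2, 2)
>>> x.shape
(2, 37)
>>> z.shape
(2, 2)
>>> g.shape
(37, 11, 7)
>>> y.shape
(11, 11)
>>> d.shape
(29, 11)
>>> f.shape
(2, 37)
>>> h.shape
(37, 37)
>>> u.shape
(2, 2)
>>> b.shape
(2, 2)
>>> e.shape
()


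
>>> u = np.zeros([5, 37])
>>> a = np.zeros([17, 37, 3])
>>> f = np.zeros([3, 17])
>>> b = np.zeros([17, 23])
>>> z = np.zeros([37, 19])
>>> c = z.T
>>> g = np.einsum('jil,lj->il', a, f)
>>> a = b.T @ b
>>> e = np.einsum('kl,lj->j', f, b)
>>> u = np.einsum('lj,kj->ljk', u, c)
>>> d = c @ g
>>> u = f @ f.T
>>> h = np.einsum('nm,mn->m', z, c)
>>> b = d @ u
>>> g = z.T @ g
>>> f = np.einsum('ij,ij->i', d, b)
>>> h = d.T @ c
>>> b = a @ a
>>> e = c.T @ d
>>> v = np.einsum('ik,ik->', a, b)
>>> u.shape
(3, 3)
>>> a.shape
(23, 23)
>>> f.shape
(19,)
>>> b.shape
(23, 23)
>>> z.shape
(37, 19)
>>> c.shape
(19, 37)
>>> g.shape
(19, 3)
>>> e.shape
(37, 3)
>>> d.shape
(19, 3)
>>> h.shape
(3, 37)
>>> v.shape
()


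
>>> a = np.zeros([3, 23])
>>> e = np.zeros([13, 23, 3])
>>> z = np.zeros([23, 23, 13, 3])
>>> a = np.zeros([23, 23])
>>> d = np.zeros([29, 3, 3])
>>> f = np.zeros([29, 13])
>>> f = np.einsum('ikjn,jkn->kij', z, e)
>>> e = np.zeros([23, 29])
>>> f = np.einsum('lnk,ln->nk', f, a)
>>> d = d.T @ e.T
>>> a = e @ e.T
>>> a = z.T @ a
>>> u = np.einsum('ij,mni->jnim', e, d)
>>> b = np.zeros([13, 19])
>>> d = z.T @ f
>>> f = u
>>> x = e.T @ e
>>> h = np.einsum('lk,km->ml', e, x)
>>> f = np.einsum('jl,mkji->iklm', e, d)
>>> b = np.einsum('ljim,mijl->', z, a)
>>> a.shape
(3, 13, 23, 23)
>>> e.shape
(23, 29)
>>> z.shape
(23, 23, 13, 3)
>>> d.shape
(3, 13, 23, 13)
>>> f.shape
(13, 13, 29, 3)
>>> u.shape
(29, 3, 23, 3)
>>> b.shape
()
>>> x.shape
(29, 29)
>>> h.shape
(29, 23)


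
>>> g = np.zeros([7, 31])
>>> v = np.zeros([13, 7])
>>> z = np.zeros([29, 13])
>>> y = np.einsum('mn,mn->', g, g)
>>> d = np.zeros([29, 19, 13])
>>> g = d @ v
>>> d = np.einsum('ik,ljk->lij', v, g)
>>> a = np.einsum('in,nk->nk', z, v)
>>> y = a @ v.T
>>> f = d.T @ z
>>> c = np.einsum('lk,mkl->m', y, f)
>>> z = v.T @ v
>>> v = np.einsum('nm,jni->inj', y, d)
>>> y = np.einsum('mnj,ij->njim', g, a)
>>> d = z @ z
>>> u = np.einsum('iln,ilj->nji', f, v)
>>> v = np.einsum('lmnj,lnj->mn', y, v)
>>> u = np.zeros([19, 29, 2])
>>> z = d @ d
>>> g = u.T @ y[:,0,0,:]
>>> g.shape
(2, 29, 29)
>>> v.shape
(7, 13)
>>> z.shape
(7, 7)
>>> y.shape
(19, 7, 13, 29)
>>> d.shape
(7, 7)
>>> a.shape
(13, 7)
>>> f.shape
(19, 13, 13)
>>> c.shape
(19,)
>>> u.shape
(19, 29, 2)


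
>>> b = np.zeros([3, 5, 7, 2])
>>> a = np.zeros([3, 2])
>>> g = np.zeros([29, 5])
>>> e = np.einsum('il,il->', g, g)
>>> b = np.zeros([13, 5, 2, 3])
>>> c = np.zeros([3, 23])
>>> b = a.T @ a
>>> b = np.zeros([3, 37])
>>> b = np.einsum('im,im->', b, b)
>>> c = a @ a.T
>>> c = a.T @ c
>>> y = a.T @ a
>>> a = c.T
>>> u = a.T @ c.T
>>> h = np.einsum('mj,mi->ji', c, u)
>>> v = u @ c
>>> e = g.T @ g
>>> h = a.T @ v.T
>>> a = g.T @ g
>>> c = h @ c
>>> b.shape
()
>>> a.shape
(5, 5)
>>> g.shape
(29, 5)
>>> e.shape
(5, 5)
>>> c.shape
(2, 3)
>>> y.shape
(2, 2)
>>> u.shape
(2, 2)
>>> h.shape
(2, 2)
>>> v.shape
(2, 3)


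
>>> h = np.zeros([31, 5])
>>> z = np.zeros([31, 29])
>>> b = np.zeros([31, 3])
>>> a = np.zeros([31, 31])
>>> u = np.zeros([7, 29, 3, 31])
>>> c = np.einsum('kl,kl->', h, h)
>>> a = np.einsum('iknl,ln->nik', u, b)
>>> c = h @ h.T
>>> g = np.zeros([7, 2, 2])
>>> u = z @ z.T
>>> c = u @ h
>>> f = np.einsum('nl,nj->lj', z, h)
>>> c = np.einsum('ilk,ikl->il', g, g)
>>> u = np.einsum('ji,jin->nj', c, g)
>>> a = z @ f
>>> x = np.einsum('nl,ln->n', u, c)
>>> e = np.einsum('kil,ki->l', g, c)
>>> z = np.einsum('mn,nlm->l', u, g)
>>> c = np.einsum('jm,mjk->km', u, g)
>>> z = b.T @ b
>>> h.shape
(31, 5)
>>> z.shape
(3, 3)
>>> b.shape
(31, 3)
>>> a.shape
(31, 5)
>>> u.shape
(2, 7)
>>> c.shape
(2, 7)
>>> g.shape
(7, 2, 2)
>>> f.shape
(29, 5)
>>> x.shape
(2,)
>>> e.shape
(2,)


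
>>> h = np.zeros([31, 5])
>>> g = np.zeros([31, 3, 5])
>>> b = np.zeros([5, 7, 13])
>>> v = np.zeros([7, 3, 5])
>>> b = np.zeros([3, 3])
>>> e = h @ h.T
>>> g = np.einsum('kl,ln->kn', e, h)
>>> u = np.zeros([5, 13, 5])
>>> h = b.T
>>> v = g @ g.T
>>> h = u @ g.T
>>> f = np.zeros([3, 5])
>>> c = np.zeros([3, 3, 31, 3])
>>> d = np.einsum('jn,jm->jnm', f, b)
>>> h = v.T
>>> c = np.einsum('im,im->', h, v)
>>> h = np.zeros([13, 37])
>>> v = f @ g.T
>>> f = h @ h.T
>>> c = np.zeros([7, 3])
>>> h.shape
(13, 37)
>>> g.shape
(31, 5)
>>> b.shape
(3, 3)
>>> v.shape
(3, 31)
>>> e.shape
(31, 31)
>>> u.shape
(5, 13, 5)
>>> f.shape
(13, 13)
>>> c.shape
(7, 3)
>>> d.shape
(3, 5, 3)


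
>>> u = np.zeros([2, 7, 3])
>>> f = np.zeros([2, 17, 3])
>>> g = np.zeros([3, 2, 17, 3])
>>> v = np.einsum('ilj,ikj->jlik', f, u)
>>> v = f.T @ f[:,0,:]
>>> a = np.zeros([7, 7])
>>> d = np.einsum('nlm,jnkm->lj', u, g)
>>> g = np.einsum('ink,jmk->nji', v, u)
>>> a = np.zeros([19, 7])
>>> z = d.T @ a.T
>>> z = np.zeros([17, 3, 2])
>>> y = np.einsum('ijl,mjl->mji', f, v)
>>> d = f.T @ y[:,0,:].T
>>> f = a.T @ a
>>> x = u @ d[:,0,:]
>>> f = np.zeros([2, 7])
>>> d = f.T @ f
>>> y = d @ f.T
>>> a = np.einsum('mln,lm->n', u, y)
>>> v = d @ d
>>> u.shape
(2, 7, 3)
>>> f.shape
(2, 7)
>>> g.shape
(17, 2, 3)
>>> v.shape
(7, 7)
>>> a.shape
(3,)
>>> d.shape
(7, 7)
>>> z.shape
(17, 3, 2)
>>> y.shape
(7, 2)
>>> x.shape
(2, 7, 3)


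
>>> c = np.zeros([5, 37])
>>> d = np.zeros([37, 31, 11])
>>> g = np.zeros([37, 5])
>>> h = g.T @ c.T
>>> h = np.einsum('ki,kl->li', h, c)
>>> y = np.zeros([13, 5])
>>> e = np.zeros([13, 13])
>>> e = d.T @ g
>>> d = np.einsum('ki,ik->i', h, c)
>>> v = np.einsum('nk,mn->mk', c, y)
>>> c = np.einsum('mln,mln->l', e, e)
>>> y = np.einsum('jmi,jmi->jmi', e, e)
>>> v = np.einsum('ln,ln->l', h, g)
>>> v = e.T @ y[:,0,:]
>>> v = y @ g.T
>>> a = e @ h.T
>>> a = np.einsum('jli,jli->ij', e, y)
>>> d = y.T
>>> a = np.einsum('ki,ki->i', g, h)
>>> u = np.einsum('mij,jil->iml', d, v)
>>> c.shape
(31,)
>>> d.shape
(5, 31, 11)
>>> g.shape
(37, 5)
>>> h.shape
(37, 5)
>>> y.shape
(11, 31, 5)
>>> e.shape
(11, 31, 5)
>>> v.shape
(11, 31, 37)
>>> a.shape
(5,)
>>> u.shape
(31, 5, 37)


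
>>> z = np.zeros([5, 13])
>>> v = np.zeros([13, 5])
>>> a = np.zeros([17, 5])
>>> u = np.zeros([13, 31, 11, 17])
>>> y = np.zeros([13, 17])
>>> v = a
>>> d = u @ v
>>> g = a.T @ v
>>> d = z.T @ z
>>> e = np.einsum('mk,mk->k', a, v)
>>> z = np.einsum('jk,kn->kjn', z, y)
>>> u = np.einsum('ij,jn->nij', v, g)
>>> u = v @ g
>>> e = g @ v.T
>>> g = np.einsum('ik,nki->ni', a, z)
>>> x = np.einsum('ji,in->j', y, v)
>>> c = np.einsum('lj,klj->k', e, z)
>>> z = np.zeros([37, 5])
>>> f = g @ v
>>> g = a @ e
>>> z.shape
(37, 5)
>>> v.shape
(17, 5)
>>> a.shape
(17, 5)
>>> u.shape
(17, 5)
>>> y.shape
(13, 17)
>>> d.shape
(13, 13)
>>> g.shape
(17, 17)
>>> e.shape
(5, 17)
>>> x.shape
(13,)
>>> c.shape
(13,)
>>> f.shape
(13, 5)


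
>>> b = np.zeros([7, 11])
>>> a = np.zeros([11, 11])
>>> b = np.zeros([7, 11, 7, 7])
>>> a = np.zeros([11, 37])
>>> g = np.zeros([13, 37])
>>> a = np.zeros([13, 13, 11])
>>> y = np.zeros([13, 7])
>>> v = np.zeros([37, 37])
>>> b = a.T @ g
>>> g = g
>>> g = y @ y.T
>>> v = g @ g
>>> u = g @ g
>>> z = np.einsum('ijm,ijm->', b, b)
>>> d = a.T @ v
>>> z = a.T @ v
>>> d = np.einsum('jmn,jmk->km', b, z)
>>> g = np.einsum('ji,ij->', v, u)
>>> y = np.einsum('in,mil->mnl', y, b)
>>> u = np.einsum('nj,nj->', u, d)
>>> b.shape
(11, 13, 37)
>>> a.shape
(13, 13, 11)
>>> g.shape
()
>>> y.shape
(11, 7, 37)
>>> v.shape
(13, 13)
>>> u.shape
()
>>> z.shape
(11, 13, 13)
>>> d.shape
(13, 13)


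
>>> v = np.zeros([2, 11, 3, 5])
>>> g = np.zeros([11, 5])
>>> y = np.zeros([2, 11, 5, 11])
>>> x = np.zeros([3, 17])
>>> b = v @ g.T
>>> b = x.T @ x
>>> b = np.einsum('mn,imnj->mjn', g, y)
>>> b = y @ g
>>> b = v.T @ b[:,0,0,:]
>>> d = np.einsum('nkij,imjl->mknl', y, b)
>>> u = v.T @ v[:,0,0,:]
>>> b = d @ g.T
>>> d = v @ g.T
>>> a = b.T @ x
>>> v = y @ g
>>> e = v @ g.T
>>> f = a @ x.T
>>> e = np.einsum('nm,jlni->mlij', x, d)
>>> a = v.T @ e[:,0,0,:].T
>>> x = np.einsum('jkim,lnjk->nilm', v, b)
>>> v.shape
(2, 11, 5, 5)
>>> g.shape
(11, 5)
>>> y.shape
(2, 11, 5, 11)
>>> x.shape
(11, 5, 3, 5)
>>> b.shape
(3, 11, 2, 11)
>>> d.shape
(2, 11, 3, 11)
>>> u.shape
(5, 3, 11, 5)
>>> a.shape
(5, 5, 11, 17)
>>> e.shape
(17, 11, 11, 2)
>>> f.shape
(11, 2, 11, 3)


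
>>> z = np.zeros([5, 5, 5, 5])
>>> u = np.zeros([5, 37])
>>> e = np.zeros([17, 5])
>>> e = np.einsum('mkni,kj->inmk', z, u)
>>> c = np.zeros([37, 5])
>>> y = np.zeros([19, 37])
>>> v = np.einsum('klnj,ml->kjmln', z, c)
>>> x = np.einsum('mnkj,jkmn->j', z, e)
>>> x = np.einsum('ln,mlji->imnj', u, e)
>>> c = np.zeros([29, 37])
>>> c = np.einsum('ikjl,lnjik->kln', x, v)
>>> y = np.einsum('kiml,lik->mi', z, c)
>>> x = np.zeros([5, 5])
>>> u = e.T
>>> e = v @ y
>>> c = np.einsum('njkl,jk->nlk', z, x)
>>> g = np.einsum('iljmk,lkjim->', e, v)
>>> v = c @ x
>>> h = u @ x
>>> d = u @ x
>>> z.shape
(5, 5, 5, 5)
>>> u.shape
(5, 5, 5, 5)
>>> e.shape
(5, 5, 37, 5, 5)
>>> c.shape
(5, 5, 5)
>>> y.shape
(5, 5)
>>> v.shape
(5, 5, 5)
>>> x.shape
(5, 5)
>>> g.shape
()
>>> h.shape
(5, 5, 5, 5)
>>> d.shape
(5, 5, 5, 5)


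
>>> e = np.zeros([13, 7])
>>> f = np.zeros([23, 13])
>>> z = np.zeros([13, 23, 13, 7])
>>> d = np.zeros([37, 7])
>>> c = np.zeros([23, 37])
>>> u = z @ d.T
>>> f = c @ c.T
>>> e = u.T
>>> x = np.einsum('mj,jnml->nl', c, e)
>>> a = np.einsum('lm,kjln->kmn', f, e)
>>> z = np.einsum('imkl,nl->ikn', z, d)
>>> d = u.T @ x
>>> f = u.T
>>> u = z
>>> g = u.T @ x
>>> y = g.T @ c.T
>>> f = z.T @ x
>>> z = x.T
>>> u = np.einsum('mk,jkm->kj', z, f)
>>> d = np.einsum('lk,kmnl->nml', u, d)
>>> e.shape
(37, 13, 23, 13)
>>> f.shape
(37, 13, 13)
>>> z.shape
(13, 13)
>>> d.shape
(23, 13, 13)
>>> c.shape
(23, 37)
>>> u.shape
(13, 37)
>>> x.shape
(13, 13)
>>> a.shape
(37, 23, 13)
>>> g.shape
(37, 13, 13)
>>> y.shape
(13, 13, 23)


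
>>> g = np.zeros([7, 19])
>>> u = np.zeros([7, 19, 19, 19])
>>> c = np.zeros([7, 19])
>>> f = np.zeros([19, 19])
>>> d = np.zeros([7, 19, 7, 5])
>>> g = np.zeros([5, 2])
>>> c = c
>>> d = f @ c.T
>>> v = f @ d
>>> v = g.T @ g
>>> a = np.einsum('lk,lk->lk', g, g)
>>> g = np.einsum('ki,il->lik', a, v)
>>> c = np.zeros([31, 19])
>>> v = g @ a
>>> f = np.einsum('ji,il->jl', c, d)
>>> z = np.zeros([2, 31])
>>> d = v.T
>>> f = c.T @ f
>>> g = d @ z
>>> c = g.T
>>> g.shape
(2, 2, 31)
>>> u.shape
(7, 19, 19, 19)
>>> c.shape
(31, 2, 2)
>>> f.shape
(19, 7)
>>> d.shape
(2, 2, 2)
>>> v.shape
(2, 2, 2)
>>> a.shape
(5, 2)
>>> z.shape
(2, 31)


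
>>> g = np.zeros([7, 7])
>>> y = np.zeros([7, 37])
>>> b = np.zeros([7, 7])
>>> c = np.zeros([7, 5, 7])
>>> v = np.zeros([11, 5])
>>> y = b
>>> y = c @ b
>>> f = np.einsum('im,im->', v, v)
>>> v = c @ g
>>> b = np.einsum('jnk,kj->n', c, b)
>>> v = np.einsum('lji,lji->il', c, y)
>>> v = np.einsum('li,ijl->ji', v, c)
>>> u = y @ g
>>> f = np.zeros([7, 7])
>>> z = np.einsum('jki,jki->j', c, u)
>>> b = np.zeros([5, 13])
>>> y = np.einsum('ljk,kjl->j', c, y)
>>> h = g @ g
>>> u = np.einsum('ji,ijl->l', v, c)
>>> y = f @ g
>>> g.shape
(7, 7)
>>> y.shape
(7, 7)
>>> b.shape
(5, 13)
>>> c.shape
(7, 5, 7)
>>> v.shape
(5, 7)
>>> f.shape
(7, 7)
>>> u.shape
(7,)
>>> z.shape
(7,)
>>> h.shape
(7, 7)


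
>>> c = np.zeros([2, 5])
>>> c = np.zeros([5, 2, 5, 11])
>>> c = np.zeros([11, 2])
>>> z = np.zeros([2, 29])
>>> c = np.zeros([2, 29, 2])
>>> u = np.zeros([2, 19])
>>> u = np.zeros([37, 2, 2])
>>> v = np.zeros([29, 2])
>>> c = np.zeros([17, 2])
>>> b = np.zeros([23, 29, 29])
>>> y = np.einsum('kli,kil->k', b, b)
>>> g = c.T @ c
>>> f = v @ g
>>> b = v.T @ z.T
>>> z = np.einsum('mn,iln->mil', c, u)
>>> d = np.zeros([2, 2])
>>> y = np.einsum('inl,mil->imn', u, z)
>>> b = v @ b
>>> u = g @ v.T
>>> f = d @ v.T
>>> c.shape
(17, 2)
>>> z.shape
(17, 37, 2)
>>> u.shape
(2, 29)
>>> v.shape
(29, 2)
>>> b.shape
(29, 2)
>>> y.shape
(37, 17, 2)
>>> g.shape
(2, 2)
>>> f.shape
(2, 29)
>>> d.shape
(2, 2)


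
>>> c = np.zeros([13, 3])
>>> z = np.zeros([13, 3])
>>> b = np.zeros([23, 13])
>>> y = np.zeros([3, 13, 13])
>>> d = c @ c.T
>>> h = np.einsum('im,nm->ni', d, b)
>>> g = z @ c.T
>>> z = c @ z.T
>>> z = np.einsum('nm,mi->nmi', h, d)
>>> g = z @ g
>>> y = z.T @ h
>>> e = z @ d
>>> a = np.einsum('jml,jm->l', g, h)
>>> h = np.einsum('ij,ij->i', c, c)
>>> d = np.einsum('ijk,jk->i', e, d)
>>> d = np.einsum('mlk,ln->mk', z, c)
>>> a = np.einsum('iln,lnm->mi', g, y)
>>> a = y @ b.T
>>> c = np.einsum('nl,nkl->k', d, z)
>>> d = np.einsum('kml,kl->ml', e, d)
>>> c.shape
(13,)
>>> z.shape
(23, 13, 13)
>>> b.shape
(23, 13)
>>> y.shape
(13, 13, 13)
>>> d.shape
(13, 13)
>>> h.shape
(13,)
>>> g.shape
(23, 13, 13)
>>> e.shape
(23, 13, 13)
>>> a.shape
(13, 13, 23)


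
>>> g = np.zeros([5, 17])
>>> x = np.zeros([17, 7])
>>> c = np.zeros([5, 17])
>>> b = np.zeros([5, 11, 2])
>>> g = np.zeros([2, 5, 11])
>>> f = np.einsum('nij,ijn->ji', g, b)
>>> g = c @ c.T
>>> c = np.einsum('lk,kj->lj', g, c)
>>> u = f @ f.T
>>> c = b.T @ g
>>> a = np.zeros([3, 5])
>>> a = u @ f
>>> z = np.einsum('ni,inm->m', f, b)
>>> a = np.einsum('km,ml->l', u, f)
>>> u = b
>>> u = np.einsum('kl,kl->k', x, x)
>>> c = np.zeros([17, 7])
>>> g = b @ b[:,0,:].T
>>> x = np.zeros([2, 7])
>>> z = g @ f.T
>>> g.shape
(5, 11, 5)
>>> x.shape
(2, 7)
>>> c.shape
(17, 7)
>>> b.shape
(5, 11, 2)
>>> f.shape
(11, 5)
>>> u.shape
(17,)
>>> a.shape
(5,)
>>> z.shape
(5, 11, 11)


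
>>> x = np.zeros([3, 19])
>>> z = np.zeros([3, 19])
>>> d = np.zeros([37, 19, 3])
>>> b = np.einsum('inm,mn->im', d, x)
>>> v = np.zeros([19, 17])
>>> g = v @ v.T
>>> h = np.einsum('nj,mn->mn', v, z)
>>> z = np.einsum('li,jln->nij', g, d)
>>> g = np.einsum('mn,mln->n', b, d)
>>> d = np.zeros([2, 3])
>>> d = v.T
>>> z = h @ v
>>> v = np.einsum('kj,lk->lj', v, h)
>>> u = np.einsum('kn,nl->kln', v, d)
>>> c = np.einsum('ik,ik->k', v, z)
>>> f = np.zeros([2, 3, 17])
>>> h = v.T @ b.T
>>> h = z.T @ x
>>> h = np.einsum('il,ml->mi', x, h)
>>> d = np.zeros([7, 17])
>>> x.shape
(3, 19)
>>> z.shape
(3, 17)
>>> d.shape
(7, 17)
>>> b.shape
(37, 3)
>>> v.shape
(3, 17)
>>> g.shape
(3,)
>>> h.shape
(17, 3)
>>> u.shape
(3, 19, 17)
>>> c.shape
(17,)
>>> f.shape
(2, 3, 17)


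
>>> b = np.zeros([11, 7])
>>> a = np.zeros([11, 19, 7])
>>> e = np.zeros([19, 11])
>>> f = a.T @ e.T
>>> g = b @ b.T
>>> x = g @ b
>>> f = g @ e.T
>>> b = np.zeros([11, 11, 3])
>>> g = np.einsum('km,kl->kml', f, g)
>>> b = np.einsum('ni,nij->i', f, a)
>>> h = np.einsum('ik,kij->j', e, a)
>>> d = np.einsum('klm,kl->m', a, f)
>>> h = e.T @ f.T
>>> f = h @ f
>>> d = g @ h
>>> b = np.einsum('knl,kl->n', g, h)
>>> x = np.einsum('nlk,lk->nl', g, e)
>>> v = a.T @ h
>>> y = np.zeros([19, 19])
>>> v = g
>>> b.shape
(19,)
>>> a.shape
(11, 19, 7)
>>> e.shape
(19, 11)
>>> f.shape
(11, 19)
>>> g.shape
(11, 19, 11)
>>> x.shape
(11, 19)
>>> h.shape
(11, 11)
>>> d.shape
(11, 19, 11)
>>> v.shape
(11, 19, 11)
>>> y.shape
(19, 19)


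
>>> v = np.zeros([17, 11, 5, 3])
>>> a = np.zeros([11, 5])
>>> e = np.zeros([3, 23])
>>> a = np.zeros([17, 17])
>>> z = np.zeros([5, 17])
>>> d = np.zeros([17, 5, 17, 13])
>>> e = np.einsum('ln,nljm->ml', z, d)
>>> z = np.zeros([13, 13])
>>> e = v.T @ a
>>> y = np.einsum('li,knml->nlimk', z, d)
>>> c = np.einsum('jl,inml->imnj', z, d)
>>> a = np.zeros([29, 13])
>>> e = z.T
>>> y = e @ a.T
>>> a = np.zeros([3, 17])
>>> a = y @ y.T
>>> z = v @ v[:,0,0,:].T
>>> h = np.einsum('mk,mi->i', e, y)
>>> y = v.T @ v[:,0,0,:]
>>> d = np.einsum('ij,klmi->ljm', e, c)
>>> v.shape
(17, 11, 5, 3)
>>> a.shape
(13, 13)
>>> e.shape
(13, 13)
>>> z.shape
(17, 11, 5, 17)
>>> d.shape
(17, 13, 5)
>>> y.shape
(3, 5, 11, 3)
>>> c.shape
(17, 17, 5, 13)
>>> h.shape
(29,)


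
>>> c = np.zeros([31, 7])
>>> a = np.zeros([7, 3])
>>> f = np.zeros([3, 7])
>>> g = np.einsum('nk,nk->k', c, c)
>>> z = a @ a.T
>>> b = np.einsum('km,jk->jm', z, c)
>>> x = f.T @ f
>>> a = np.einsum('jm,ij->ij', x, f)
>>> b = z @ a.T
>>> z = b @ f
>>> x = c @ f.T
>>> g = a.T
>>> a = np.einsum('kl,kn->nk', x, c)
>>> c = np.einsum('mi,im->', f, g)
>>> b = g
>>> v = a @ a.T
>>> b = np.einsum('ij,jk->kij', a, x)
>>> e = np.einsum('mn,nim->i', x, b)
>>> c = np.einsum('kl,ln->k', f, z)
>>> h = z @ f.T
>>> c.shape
(3,)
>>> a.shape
(7, 31)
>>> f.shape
(3, 7)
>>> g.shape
(7, 3)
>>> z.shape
(7, 7)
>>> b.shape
(3, 7, 31)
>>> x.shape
(31, 3)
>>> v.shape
(7, 7)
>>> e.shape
(7,)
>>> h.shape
(7, 3)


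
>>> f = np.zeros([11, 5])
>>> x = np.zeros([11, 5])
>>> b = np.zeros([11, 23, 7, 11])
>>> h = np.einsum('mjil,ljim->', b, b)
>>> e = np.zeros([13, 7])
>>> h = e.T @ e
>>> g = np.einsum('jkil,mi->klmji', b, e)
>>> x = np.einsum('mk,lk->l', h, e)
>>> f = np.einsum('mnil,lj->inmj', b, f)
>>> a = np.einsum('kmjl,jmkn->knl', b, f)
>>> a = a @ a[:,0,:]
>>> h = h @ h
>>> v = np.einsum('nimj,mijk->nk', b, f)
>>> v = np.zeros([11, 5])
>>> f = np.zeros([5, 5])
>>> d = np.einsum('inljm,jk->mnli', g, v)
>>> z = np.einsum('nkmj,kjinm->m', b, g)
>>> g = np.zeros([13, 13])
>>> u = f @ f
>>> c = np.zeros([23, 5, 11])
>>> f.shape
(5, 5)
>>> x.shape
(13,)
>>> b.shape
(11, 23, 7, 11)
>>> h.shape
(7, 7)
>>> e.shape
(13, 7)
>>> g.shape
(13, 13)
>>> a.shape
(11, 5, 11)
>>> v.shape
(11, 5)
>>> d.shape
(7, 11, 13, 23)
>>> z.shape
(7,)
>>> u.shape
(5, 5)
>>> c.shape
(23, 5, 11)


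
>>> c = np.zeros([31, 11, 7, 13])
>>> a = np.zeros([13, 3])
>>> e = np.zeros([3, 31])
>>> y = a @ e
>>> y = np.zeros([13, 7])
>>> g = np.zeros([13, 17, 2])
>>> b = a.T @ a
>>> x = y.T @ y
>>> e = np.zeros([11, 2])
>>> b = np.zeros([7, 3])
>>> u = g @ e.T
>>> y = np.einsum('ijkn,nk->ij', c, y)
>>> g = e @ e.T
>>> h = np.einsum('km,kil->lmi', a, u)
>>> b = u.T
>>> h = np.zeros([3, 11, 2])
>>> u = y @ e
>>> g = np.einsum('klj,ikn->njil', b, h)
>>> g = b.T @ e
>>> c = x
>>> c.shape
(7, 7)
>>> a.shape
(13, 3)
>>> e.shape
(11, 2)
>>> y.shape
(31, 11)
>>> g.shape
(13, 17, 2)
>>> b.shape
(11, 17, 13)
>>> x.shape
(7, 7)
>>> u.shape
(31, 2)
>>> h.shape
(3, 11, 2)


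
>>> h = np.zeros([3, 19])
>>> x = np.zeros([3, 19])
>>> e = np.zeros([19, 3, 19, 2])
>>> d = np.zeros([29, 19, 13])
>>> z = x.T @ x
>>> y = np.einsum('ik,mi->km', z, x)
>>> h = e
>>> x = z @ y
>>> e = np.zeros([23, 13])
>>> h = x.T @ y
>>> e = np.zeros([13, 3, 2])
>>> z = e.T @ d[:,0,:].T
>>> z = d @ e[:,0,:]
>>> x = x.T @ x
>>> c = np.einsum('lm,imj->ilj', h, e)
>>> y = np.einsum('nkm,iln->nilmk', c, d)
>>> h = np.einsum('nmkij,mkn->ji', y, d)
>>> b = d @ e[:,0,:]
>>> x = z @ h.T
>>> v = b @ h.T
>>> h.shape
(3, 2)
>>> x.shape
(29, 19, 3)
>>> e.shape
(13, 3, 2)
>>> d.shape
(29, 19, 13)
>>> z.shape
(29, 19, 2)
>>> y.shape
(13, 29, 19, 2, 3)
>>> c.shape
(13, 3, 2)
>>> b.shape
(29, 19, 2)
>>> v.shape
(29, 19, 3)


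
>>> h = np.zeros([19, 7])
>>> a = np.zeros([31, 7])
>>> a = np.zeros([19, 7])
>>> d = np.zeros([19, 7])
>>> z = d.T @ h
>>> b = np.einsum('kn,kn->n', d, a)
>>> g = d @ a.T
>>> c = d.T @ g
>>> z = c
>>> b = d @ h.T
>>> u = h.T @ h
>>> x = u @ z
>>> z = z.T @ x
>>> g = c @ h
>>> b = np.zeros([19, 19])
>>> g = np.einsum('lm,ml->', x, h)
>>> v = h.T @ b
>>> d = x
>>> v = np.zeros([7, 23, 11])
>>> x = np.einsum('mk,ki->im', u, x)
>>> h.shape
(19, 7)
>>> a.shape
(19, 7)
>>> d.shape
(7, 19)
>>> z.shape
(19, 19)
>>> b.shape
(19, 19)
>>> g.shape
()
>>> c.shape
(7, 19)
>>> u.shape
(7, 7)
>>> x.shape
(19, 7)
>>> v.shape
(7, 23, 11)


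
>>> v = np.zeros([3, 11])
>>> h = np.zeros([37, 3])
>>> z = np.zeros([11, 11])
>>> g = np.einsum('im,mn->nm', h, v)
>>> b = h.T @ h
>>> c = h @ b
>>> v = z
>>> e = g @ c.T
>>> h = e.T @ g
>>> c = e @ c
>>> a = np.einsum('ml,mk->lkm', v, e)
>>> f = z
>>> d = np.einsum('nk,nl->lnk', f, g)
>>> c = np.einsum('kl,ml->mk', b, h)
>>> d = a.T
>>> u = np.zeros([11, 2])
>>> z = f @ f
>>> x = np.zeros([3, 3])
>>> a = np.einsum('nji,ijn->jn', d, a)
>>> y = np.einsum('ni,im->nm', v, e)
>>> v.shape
(11, 11)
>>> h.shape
(37, 3)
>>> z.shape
(11, 11)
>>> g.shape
(11, 3)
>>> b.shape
(3, 3)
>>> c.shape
(37, 3)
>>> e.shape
(11, 37)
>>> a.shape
(37, 11)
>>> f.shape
(11, 11)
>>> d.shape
(11, 37, 11)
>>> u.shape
(11, 2)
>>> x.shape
(3, 3)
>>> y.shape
(11, 37)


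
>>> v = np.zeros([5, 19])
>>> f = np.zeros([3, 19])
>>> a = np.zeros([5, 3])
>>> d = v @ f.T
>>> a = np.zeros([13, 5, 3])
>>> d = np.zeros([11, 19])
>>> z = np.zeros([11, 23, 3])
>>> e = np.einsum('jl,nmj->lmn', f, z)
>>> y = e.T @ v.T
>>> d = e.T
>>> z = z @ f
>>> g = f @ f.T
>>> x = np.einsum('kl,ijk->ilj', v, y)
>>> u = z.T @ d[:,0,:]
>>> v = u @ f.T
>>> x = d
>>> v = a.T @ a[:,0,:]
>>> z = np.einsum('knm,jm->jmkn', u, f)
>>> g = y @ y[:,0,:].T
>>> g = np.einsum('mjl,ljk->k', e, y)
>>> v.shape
(3, 5, 3)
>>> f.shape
(3, 19)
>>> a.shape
(13, 5, 3)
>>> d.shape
(11, 23, 19)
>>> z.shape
(3, 19, 19, 23)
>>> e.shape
(19, 23, 11)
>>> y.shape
(11, 23, 5)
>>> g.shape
(5,)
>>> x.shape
(11, 23, 19)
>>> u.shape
(19, 23, 19)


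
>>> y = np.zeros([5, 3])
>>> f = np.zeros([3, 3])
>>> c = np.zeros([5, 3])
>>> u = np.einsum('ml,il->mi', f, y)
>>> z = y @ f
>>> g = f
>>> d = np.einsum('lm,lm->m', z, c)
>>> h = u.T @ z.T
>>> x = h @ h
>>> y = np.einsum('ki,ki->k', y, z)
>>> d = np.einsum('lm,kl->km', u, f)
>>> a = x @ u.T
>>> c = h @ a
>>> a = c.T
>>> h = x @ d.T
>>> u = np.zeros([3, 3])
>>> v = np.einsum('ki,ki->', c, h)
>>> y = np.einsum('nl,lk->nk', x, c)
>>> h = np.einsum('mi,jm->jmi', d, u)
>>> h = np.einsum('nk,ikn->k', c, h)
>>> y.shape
(5, 3)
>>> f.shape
(3, 3)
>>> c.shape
(5, 3)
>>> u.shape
(3, 3)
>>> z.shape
(5, 3)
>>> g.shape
(3, 3)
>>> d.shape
(3, 5)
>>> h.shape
(3,)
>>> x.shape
(5, 5)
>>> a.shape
(3, 5)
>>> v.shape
()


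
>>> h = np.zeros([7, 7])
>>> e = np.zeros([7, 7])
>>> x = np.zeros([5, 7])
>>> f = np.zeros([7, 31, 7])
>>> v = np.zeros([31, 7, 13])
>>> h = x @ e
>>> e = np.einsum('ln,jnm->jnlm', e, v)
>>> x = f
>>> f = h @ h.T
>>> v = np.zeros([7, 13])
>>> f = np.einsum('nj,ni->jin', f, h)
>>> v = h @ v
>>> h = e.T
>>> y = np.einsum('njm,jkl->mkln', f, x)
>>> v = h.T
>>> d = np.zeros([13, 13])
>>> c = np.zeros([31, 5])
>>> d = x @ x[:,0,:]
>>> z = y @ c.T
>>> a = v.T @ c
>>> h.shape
(13, 7, 7, 31)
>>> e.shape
(31, 7, 7, 13)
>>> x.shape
(7, 31, 7)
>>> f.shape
(5, 7, 5)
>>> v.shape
(31, 7, 7, 13)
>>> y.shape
(5, 31, 7, 5)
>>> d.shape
(7, 31, 7)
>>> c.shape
(31, 5)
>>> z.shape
(5, 31, 7, 31)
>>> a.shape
(13, 7, 7, 5)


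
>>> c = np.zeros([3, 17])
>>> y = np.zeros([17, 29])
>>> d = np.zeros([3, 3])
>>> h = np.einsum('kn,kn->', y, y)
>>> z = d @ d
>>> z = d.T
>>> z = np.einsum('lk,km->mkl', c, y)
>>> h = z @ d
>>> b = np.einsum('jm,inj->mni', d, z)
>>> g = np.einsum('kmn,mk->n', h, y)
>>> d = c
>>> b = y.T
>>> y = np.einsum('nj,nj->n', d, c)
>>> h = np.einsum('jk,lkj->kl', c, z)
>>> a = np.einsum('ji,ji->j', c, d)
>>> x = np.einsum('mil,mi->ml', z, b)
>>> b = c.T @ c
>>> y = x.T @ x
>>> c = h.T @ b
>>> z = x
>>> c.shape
(29, 17)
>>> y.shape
(3, 3)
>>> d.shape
(3, 17)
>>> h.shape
(17, 29)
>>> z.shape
(29, 3)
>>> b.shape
(17, 17)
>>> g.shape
(3,)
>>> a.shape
(3,)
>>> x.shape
(29, 3)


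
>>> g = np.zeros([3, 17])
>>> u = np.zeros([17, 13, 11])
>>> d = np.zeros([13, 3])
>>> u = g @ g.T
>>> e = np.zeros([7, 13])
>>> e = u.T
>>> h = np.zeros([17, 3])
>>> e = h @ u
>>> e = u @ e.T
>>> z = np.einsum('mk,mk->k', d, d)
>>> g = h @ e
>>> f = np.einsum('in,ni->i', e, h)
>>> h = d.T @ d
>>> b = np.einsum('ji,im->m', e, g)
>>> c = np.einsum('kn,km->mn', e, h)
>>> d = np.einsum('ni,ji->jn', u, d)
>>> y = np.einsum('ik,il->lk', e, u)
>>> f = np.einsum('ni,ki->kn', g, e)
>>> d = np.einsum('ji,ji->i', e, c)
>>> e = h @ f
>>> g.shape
(17, 17)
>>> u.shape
(3, 3)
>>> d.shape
(17,)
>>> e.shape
(3, 17)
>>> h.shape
(3, 3)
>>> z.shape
(3,)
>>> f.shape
(3, 17)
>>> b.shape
(17,)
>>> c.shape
(3, 17)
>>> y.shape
(3, 17)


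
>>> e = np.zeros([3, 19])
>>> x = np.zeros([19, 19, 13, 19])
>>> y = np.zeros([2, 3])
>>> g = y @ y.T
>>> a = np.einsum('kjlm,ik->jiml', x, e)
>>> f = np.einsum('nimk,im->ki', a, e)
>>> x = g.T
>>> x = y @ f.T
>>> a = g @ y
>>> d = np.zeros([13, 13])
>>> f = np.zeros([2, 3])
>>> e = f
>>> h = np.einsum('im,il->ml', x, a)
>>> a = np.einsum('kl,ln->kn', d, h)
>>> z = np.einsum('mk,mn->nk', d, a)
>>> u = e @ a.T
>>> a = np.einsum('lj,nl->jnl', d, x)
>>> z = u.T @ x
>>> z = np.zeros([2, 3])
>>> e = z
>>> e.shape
(2, 3)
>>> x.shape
(2, 13)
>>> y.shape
(2, 3)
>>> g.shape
(2, 2)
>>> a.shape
(13, 2, 13)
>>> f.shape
(2, 3)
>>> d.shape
(13, 13)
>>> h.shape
(13, 3)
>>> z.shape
(2, 3)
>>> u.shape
(2, 13)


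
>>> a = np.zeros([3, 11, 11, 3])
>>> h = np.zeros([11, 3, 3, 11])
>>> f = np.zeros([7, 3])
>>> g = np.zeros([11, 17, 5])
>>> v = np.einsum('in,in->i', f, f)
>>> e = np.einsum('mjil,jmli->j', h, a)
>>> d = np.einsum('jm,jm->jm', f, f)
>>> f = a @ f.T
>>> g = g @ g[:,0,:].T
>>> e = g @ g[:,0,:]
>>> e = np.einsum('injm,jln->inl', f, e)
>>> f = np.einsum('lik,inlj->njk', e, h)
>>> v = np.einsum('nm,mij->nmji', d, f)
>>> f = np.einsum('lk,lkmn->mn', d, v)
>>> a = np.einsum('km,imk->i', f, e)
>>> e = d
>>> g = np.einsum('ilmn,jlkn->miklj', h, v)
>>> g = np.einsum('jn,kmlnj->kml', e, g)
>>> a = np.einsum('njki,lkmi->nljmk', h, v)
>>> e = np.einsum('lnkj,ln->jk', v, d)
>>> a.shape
(11, 7, 3, 17, 3)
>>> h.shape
(11, 3, 3, 11)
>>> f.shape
(17, 11)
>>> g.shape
(3, 11, 17)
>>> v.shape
(7, 3, 17, 11)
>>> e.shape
(11, 17)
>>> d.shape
(7, 3)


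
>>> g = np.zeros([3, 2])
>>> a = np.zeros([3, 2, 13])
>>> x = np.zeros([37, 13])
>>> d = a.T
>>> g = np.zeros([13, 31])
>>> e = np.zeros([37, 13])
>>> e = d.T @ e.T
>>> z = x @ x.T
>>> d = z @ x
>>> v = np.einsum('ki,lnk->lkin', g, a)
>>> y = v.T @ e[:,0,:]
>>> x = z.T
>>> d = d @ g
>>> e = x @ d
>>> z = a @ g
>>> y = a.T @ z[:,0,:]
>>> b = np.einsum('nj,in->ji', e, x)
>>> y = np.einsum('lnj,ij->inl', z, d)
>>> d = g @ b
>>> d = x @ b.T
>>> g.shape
(13, 31)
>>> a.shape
(3, 2, 13)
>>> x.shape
(37, 37)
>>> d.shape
(37, 31)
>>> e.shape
(37, 31)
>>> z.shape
(3, 2, 31)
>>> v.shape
(3, 13, 31, 2)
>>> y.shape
(37, 2, 3)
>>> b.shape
(31, 37)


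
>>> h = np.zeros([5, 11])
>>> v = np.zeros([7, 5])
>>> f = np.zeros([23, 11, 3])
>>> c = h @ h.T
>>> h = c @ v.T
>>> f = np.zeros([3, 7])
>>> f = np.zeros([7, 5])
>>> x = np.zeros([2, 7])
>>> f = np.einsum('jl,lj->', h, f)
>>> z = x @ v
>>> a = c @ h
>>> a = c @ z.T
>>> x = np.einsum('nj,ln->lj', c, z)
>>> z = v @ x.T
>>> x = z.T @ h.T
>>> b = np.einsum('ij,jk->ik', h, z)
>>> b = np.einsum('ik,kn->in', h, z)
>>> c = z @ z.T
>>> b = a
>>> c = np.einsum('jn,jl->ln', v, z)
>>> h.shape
(5, 7)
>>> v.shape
(7, 5)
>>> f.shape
()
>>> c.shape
(2, 5)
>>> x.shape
(2, 5)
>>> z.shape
(7, 2)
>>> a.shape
(5, 2)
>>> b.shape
(5, 2)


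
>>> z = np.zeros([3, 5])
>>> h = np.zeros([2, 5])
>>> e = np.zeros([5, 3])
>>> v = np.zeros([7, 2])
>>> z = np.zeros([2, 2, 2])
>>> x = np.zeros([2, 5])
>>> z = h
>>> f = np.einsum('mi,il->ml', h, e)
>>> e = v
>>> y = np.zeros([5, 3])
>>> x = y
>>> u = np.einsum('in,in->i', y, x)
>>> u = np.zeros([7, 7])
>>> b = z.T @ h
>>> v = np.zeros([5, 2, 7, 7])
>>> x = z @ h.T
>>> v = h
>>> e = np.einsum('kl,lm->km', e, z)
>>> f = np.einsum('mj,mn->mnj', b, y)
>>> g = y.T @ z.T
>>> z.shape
(2, 5)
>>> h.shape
(2, 5)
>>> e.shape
(7, 5)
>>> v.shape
(2, 5)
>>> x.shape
(2, 2)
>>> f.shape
(5, 3, 5)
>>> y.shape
(5, 3)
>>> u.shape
(7, 7)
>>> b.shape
(5, 5)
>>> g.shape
(3, 2)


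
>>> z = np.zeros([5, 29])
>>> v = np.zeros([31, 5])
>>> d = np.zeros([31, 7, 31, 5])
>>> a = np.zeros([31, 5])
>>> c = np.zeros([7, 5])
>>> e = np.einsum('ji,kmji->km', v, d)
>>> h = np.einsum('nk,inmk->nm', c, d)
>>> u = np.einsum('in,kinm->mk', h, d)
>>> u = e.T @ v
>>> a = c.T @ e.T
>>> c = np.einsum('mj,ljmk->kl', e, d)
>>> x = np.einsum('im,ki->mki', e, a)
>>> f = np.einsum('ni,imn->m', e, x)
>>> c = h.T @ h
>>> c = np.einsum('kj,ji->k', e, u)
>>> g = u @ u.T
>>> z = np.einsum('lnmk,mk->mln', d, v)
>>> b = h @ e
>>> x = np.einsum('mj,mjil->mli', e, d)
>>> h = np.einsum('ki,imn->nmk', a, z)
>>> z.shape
(31, 31, 7)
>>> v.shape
(31, 5)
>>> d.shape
(31, 7, 31, 5)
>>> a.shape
(5, 31)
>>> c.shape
(31,)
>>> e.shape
(31, 7)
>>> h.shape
(7, 31, 5)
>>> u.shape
(7, 5)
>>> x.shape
(31, 5, 31)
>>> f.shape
(5,)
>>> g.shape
(7, 7)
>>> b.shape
(7, 7)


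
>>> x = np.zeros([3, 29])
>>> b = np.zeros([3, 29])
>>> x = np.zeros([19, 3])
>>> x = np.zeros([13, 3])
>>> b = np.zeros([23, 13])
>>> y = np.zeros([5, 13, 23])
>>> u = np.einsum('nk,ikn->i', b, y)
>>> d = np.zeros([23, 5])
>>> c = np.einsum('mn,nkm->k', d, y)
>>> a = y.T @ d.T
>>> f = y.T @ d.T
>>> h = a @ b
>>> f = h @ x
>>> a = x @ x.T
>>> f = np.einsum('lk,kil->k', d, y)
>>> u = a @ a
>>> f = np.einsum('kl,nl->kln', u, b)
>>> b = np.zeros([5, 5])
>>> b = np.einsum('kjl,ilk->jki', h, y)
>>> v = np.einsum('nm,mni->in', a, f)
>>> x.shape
(13, 3)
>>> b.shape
(13, 23, 5)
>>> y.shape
(5, 13, 23)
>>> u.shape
(13, 13)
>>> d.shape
(23, 5)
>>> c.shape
(13,)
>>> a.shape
(13, 13)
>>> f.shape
(13, 13, 23)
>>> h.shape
(23, 13, 13)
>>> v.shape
(23, 13)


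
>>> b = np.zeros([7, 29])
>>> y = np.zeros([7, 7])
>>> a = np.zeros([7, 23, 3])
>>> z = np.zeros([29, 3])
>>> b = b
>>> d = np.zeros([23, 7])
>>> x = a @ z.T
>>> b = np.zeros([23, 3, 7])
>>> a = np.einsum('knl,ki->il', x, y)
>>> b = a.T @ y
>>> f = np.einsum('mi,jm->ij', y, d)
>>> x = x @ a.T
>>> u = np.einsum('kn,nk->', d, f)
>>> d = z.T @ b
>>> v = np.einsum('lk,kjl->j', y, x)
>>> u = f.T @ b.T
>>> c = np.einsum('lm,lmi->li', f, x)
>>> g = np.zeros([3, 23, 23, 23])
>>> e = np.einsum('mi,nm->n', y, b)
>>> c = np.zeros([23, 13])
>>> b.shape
(29, 7)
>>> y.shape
(7, 7)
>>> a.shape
(7, 29)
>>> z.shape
(29, 3)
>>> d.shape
(3, 7)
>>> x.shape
(7, 23, 7)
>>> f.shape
(7, 23)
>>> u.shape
(23, 29)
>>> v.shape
(23,)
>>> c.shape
(23, 13)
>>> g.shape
(3, 23, 23, 23)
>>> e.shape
(29,)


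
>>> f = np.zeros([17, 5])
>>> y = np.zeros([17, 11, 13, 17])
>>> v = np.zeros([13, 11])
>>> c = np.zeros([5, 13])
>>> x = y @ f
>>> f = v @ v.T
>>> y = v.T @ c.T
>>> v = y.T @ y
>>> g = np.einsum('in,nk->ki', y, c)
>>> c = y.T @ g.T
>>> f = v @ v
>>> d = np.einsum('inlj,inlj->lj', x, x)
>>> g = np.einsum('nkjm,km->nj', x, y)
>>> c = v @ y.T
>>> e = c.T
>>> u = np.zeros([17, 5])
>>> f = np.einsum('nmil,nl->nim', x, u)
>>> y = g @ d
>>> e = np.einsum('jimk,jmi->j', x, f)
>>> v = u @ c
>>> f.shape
(17, 13, 11)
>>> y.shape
(17, 5)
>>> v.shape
(17, 11)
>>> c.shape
(5, 11)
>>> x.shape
(17, 11, 13, 5)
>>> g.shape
(17, 13)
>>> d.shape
(13, 5)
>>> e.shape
(17,)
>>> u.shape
(17, 5)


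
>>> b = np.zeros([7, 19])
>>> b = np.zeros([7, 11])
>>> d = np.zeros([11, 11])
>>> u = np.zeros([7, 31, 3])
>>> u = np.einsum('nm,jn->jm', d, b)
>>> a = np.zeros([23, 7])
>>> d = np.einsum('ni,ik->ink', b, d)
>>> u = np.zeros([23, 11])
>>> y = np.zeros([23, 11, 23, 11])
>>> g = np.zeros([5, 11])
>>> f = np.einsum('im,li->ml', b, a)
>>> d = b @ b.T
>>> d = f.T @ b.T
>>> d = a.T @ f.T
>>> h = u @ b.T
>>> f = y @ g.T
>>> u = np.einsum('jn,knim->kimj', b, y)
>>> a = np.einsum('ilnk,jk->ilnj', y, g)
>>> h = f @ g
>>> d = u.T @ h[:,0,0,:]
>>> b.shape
(7, 11)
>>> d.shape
(7, 11, 23, 11)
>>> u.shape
(23, 23, 11, 7)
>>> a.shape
(23, 11, 23, 5)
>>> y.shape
(23, 11, 23, 11)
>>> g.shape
(5, 11)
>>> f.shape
(23, 11, 23, 5)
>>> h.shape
(23, 11, 23, 11)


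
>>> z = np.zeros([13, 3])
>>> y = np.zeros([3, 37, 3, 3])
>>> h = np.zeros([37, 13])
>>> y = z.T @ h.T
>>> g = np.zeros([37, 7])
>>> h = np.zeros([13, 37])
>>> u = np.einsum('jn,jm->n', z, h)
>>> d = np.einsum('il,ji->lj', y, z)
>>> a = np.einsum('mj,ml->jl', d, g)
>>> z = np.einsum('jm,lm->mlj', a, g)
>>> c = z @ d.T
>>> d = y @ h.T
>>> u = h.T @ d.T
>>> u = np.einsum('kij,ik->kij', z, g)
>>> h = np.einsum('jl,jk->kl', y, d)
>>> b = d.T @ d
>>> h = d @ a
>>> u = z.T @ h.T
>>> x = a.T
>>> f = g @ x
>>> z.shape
(7, 37, 13)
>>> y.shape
(3, 37)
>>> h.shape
(3, 7)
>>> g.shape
(37, 7)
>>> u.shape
(13, 37, 3)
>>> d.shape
(3, 13)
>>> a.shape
(13, 7)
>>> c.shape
(7, 37, 37)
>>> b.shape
(13, 13)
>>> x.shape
(7, 13)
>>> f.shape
(37, 13)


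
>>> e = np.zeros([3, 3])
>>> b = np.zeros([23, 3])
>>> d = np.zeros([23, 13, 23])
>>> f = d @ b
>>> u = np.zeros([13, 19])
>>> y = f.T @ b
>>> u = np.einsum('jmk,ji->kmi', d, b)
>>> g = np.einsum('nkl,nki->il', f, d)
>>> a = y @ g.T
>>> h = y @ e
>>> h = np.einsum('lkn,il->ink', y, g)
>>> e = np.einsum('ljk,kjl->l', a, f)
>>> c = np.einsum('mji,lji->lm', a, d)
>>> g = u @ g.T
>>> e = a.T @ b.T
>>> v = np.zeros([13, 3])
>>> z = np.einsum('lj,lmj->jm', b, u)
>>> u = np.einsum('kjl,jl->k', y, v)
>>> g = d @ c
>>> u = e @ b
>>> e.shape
(23, 13, 23)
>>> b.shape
(23, 3)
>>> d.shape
(23, 13, 23)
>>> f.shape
(23, 13, 3)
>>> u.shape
(23, 13, 3)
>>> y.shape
(3, 13, 3)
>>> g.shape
(23, 13, 3)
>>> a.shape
(3, 13, 23)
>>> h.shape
(23, 3, 13)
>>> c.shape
(23, 3)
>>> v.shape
(13, 3)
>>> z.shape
(3, 13)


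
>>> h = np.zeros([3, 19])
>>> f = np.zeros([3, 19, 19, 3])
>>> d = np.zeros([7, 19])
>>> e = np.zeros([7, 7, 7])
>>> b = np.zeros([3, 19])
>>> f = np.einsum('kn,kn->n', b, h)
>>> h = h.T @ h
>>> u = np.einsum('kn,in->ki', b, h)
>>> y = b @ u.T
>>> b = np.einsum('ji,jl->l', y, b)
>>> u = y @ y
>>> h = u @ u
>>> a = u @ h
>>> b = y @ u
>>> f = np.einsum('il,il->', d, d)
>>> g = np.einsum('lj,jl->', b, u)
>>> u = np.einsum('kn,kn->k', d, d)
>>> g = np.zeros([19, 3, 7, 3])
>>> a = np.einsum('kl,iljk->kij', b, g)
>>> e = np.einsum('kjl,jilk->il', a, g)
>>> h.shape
(3, 3)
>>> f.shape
()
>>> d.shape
(7, 19)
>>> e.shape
(3, 7)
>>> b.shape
(3, 3)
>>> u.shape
(7,)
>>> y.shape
(3, 3)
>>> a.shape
(3, 19, 7)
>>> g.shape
(19, 3, 7, 3)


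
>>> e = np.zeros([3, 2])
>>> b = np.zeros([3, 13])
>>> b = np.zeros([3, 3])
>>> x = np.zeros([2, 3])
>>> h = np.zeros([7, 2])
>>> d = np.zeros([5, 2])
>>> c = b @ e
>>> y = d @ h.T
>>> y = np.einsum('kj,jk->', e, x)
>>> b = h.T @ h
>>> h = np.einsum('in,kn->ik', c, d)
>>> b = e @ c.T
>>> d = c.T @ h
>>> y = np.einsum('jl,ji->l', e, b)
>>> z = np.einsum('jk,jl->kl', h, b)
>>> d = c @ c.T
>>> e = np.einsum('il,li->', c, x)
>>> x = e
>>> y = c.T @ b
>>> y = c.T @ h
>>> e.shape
()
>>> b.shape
(3, 3)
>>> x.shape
()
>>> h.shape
(3, 5)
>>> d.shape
(3, 3)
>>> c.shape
(3, 2)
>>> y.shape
(2, 5)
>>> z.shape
(5, 3)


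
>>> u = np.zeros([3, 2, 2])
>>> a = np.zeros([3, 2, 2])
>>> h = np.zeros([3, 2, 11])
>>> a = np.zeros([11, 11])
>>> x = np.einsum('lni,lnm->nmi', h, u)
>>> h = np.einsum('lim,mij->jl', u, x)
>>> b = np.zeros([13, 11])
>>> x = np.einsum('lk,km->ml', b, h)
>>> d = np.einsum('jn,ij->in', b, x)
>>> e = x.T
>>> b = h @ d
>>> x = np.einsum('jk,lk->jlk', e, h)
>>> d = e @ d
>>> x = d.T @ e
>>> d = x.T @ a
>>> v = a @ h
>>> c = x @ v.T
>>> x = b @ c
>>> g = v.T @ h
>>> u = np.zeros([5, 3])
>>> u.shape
(5, 3)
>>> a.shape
(11, 11)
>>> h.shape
(11, 3)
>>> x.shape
(11, 11)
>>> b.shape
(11, 11)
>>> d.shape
(3, 11)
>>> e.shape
(13, 3)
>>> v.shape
(11, 3)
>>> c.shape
(11, 11)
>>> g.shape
(3, 3)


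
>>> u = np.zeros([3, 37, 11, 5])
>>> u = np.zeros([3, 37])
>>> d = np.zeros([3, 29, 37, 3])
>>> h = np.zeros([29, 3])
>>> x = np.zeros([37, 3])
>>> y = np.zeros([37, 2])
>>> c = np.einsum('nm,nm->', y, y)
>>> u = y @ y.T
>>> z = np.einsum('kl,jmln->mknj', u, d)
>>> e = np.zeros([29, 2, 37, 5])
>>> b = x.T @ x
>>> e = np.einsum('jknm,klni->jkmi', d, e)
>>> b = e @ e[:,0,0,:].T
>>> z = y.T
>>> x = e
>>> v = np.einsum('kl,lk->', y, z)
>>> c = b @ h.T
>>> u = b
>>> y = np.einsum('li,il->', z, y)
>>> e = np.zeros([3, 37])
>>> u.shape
(3, 29, 3, 3)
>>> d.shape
(3, 29, 37, 3)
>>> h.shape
(29, 3)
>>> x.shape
(3, 29, 3, 5)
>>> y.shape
()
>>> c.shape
(3, 29, 3, 29)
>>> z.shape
(2, 37)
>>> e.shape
(3, 37)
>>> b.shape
(3, 29, 3, 3)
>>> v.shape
()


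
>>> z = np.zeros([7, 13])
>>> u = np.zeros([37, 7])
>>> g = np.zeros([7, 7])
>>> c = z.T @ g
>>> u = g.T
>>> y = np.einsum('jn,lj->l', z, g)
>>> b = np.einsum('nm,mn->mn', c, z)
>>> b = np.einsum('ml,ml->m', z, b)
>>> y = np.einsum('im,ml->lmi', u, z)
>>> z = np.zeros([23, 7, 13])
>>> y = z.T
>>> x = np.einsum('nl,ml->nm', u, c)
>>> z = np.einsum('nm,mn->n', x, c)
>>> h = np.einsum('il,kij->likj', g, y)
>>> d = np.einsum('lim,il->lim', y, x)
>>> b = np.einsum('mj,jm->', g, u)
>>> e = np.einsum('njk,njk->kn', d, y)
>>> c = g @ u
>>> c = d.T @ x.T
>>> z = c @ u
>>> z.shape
(23, 7, 7)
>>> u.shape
(7, 7)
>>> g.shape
(7, 7)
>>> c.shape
(23, 7, 7)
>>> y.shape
(13, 7, 23)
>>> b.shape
()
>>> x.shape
(7, 13)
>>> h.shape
(7, 7, 13, 23)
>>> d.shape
(13, 7, 23)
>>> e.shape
(23, 13)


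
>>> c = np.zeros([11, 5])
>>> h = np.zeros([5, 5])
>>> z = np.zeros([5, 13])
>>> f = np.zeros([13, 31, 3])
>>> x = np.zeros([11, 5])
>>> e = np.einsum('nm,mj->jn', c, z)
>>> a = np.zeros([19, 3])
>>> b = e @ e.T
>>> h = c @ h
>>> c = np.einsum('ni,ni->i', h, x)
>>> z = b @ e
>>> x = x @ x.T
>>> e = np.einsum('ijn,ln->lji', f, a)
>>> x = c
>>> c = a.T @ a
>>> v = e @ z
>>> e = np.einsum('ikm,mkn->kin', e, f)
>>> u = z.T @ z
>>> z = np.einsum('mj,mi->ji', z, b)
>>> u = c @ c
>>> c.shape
(3, 3)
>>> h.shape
(11, 5)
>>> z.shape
(11, 13)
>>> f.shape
(13, 31, 3)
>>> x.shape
(5,)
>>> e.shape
(31, 19, 3)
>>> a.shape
(19, 3)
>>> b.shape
(13, 13)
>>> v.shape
(19, 31, 11)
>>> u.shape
(3, 3)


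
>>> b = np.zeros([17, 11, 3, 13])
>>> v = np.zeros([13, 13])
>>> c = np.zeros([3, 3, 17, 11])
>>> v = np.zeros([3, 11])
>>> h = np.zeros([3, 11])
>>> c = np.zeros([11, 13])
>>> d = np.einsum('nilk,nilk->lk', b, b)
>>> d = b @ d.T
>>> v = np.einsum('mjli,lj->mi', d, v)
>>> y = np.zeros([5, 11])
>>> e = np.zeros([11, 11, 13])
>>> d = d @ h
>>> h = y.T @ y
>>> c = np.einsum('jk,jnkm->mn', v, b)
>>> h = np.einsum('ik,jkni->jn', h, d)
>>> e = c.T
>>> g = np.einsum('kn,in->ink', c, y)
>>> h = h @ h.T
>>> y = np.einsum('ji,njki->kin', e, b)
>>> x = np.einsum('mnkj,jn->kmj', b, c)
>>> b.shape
(17, 11, 3, 13)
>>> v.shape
(17, 3)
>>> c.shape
(13, 11)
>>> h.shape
(17, 17)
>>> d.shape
(17, 11, 3, 11)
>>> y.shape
(3, 13, 17)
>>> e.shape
(11, 13)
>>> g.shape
(5, 11, 13)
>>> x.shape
(3, 17, 13)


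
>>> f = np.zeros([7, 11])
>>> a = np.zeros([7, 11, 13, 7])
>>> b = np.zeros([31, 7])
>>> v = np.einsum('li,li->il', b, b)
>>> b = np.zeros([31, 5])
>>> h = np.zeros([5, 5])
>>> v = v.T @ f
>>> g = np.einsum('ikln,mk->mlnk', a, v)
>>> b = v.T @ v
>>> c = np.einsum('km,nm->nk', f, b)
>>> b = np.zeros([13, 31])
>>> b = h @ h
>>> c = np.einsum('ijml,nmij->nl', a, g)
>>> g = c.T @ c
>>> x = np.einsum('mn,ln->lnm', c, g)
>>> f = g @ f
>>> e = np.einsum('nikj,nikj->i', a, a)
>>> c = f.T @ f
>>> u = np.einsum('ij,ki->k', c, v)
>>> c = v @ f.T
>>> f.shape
(7, 11)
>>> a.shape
(7, 11, 13, 7)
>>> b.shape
(5, 5)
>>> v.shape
(31, 11)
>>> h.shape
(5, 5)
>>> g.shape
(7, 7)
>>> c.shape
(31, 7)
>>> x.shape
(7, 7, 31)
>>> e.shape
(11,)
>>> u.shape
(31,)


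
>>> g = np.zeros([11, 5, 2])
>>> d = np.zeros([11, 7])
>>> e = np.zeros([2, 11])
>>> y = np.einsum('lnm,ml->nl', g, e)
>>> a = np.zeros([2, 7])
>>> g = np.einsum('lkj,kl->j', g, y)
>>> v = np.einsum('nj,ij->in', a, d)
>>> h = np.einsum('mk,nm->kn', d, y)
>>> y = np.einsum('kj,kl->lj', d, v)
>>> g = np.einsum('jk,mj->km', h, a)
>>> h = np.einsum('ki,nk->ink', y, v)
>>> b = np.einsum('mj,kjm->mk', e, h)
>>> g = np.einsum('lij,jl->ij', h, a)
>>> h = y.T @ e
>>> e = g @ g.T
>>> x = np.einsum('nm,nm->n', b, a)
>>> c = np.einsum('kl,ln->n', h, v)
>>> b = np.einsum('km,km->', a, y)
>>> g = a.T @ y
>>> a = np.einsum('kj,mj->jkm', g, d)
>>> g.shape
(7, 7)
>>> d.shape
(11, 7)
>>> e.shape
(11, 11)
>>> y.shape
(2, 7)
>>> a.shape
(7, 7, 11)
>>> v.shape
(11, 2)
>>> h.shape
(7, 11)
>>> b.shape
()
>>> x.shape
(2,)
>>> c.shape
(2,)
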